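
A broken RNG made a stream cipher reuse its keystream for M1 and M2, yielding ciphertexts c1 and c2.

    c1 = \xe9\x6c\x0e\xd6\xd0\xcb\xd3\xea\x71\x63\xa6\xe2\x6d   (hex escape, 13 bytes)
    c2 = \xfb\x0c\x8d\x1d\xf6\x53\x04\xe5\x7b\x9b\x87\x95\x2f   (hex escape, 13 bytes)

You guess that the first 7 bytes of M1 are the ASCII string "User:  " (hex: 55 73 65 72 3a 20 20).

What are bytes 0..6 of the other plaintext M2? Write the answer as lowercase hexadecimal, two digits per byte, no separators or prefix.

4713e6b91cb8f7

First, c1 ⊕ c2 = (M1 ⊕ K) ⊕ (M2 ⊕ K) = M1 ⊕ M2, so the key drops out. Then M2 = (M1 ⊕ M2) ⊕ M1 over the first 7 bytes.
byte 0: (e9 XOR fb) XOR 55 = 12 XOR 55 = 47
byte 1: (6c XOR 0c) XOR 73 = 60 XOR 73 = 13
byte 2: (0e XOR 8d) XOR 65 = 83 XOR 65 = e6
byte 3: (d6 XOR 1d) XOR 72 = cb XOR 72 = b9
byte 4: (d0 XOR f6) XOR 3a = 26 XOR 3a = 1c
byte 5: (cb XOR 53) XOR 20 = 98 XOR 20 = b8
byte 6: (d3 XOR 04) XOR 20 = d7 XOR 20 = f7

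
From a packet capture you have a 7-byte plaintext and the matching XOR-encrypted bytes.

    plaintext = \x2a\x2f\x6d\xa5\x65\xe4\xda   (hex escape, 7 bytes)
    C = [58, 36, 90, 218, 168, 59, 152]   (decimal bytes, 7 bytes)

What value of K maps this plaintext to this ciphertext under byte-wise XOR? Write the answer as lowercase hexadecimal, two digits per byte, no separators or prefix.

Since C = plaintext ⊕ K, XORing both sides with plaintext gives K = plaintext ⊕ C.
2a xor 3a = 10
2f xor 24 = 0b
6d xor 5a = 37
a5 xor da = 7f
65 xor a8 = cd
e4 xor 3b = df
da xor 98 = 42

100b377fcddf42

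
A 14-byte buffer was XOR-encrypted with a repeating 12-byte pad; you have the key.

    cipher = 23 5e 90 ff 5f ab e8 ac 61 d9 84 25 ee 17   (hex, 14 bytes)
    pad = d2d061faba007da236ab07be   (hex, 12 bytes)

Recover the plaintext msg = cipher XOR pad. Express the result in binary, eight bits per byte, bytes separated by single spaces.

11110001 10001110 11110001 00000101 11100101 10101011 10010101 00001110 01010111 01110010 10000011 10011011 00111100 11000111

The 12-byte key repeats, so the effective keystream is d2 d0 61 fa ba 00 7d a2 36 ab 07 be d2 d0.
byte 0: 00100011 ^ 11010010 = 11110001
byte 1: 01011110 ^ 11010000 = 10001110
byte 2: 10010000 ^ 01100001 = 11110001
byte 3: 11111111 ^ 11111010 = 00000101
byte 4: 01011111 ^ 10111010 = 11100101
byte 5: 10101011 ^ 00000000 = 10101011
byte 6: 11101000 ^ 01111101 = 10010101
byte 7: 10101100 ^ 10100010 = 00001110
byte 8: 01100001 ^ 00110110 = 01010111
byte 9: 11011001 ^ 10101011 = 01110010
byte 10: 10000100 ^ 00000111 = 10000011
byte 11: 00100101 ^ 10111110 = 10011011
byte 12: 11101110 ^ 11010010 = 00111100
byte 13: 00010111 ^ 11010000 = 11000111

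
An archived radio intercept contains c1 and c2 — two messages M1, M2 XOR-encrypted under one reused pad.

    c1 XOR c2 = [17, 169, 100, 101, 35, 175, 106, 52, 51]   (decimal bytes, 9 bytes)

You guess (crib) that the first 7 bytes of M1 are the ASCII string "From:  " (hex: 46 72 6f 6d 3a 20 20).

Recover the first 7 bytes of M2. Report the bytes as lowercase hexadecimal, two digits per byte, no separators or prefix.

Since c1 ⊕ c2 = M1 ⊕ M2, XORing with the guessed M1 bytes yields the corresponding M2 bytes: M2 = (c1 ⊕ c2) ⊕ M1.
00010001 ^ 01000110 = 01010111
10101001 ^ 01110010 = 11011011
01100100 ^ 01101111 = 00001011
01100101 ^ 01101101 = 00001000
00100011 ^ 00111010 = 00011001
10101111 ^ 00100000 = 10001111
01101010 ^ 00100000 = 01001010

57db0b08198f4a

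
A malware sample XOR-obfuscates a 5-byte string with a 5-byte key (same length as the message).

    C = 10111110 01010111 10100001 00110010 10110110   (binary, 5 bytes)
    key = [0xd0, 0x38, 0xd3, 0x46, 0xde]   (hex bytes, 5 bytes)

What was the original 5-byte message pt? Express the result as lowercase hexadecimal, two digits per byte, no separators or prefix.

be ^ d0 = 6e
57 ^ 38 = 6f
a1 ^ d3 = 72
32 ^ 46 = 74
b6 ^ de = 68

6e6f727468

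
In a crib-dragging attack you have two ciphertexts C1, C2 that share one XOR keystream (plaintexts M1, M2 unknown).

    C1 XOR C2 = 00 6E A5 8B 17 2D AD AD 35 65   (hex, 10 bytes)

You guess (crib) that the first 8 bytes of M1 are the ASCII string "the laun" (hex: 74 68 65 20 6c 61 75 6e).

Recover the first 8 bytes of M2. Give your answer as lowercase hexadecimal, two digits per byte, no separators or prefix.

Since C1 ⊕ C2 = M1 ⊕ M2, XORing with the guessed M1 bytes yields the corresponding M2 bytes: M2 = (C1 ⊕ C2) ⊕ M1.
byte 0: 00000000 XOR 01110100 = 01110100
byte 1: 01101110 XOR 01101000 = 00000110
byte 2: 10100101 XOR 01100101 = 11000000
byte 3: 10001011 XOR 00100000 = 10101011
byte 4: 00010111 XOR 01101100 = 01111011
byte 5: 00101101 XOR 01100001 = 01001100
byte 6: 10101101 XOR 01110101 = 11011000
byte 7: 10101101 XOR 01101110 = 11000011

7406c0ab7b4cd8c3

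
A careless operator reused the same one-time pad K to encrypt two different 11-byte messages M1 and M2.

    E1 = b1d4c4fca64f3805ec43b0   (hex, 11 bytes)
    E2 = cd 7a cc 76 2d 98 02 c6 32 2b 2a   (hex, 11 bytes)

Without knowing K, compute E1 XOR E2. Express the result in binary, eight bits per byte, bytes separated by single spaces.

E1 ⊕ E2 = (M1 ⊕ K) ⊕ (M2 ⊕ K) = M1 ⊕ M2 — the shared key cancels under XOR.
177 ^ 205 = 124
212 ^ 122 = 174
196 ^ 204 =   8
252 ^ 118 = 138
166 ^  45 = 139
 79 ^ 152 = 215
 56 ^   2 =  58
  5 ^ 198 = 195
236 ^  50 = 222
 67 ^  43 = 104
176 ^  42 = 154

01111100 10101110 00001000 10001010 10001011 11010111 00111010 11000011 11011110 01101000 10011010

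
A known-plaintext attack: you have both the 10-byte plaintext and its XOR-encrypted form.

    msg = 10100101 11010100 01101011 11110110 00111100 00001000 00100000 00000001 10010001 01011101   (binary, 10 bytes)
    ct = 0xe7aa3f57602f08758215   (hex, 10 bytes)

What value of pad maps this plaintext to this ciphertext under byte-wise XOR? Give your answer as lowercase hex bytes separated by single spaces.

42 7e 54 a1 5c 27 28 74 13 48

Since ct = msg ⊕ pad, XORing both sides with msg gives pad = msg ⊕ ct.
a5 ^ e7 = 42
d4 ^ aa = 7e
6b ^ 3f = 54
f6 ^ 57 = a1
3c ^ 60 = 5c
08 ^ 2f = 27
20 ^ 08 = 28
01 ^ 75 = 74
91 ^ 82 = 13
5d ^ 15 = 48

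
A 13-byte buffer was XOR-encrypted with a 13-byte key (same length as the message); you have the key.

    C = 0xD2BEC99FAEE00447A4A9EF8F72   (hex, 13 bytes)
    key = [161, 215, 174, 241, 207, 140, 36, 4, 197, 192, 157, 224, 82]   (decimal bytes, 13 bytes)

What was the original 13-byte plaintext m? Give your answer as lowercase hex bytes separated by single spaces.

73 69 67 6e 61 6c 20 43 61 69 72 6f 20

XOR is its own inverse, so applying the key byte-wise gives the result directly.
byte 0: 11010010 XOR 10100001 = 01110011
byte 1: 10111110 XOR 11010111 = 01101001
byte 2: 11001001 XOR 10101110 = 01100111
byte 3: 10011111 XOR 11110001 = 01101110
byte 4: 10101110 XOR 11001111 = 01100001
byte 5: 11100000 XOR 10001100 = 01101100
byte 6: 00000100 XOR 00100100 = 00100000
byte 7: 01000111 XOR 00000100 = 01000011
byte 8: 10100100 XOR 11000101 = 01100001
byte 9: 10101001 XOR 11000000 = 01101001
byte 10: 11101111 XOR 10011101 = 01110010
byte 11: 10001111 XOR 11100000 = 01101111
byte 12: 01110010 XOR 01010010 = 00100000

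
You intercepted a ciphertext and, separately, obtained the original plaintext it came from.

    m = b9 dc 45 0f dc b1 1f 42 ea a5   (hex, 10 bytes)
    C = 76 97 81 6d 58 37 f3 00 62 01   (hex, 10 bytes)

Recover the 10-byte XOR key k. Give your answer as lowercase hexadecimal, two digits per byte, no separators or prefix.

cf4bc4628486ec4288a4

Since C = m ⊕ k, XORing both sides with m gives k = m ⊕ C.
b9 ^ 76 = cf
dc ^ 97 = 4b
45 ^ 81 = c4
0f ^ 6d = 62
dc ^ 58 = 84
b1 ^ 37 = 86
1f ^ f3 = ec
42 ^ 00 = 42
ea ^ 62 = 88
a5 ^ 01 = a4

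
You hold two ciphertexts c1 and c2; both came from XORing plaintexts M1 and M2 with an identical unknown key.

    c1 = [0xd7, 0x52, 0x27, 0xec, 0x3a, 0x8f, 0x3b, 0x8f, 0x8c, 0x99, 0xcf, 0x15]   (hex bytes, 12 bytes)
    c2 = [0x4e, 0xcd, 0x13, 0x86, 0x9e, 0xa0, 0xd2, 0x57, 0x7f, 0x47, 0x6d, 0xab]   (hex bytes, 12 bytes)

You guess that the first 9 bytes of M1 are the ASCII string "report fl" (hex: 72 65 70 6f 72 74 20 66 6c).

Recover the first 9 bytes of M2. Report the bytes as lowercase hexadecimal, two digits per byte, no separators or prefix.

ebfa4405d65bc9be9f

First, c1 ⊕ c2 = (M1 ⊕ K) ⊕ (M2 ⊕ K) = M1 ⊕ M2, so the key drops out. Then M2 = (M1 ⊕ M2) ⊕ M1 over the first 9 bytes.
byte 0: (d7 ^ 4e) ^ 72 = 99 ^ 72 = eb
byte 1: (52 ^ cd) ^ 65 = 9f ^ 65 = fa
byte 2: (27 ^ 13) ^ 70 = 34 ^ 70 = 44
byte 3: (ec ^ 86) ^ 6f = 6a ^ 6f = 05
byte 4: (3a ^ 9e) ^ 72 = a4 ^ 72 = d6
byte 5: (8f ^ a0) ^ 74 = 2f ^ 74 = 5b
byte 6: (3b ^ d2) ^ 20 = e9 ^ 20 = c9
byte 7: (8f ^ 57) ^ 66 = d8 ^ 66 = be
byte 8: (8c ^ 7f) ^ 6c = f3 ^ 6c = 9f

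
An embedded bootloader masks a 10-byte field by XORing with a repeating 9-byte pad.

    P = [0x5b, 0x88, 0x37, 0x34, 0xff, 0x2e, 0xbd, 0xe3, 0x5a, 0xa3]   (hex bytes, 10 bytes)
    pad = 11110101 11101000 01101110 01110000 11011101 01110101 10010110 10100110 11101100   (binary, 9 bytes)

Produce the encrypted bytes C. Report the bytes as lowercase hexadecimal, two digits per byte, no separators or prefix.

The 9-byte key repeats, so the effective keystream is f5 e8 6e 70 dd 75 96 a6 ec f5.
byte 0: 5b ⊕ f5 = ae
byte 1: 88 ⊕ e8 = 60
byte 2: 37 ⊕ 6e = 59
byte 3: 34 ⊕ 70 = 44
byte 4: ff ⊕ dd = 22
byte 5: 2e ⊕ 75 = 5b
byte 6: bd ⊕ 96 = 2b
byte 7: e3 ⊕ a6 = 45
byte 8: 5a ⊕ ec = b6
byte 9: a3 ⊕ f5 = 56

ae605944225b2b45b656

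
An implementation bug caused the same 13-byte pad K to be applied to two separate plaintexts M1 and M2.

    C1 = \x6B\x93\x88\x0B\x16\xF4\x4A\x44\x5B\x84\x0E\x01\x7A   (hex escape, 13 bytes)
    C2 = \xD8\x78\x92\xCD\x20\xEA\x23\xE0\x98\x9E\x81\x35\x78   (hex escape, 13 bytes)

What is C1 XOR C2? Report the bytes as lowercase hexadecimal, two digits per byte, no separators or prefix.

b3eb1ac6361e69a4c31a8f3402

C1 ⊕ C2 = (M1 ⊕ K) ⊕ (M2 ⊕ K) = M1 ⊕ M2 — the shared key cancels under XOR.
byte 0: 107 ⊕ 216 = 179
byte 1: 147 ⊕ 120 = 235
byte 2: 136 ⊕ 146 =  26
byte 3:  11 ⊕ 205 = 198
byte 4:  22 ⊕  32 =  54
byte 5: 244 ⊕ 234 =  30
byte 6:  74 ⊕  35 = 105
byte 7:  68 ⊕ 224 = 164
byte 8:  91 ⊕ 152 = 195
byte 9: 132 ⊕ 158 =  26
byte 10:  14 ⊕ 129 = 143
byte 11:   1 ⊕  53 =  52
byte 12: 122 ⊕ 120 =   2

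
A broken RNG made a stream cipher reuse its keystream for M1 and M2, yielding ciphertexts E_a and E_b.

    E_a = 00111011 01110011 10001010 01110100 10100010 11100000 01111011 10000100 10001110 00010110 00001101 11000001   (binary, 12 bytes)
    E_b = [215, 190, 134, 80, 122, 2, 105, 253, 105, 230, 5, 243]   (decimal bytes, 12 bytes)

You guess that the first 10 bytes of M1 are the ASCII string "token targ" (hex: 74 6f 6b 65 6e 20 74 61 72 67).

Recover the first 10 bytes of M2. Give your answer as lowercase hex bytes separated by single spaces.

98 a2 67 41 b6 c2 66 18 95 97

First, E_a ⊕ E_b = (M1 ⊕ K) ⊕ (M2 ⊕ K) = M1 ⊕ M2, so the key drops out. Then M2 = (M1 ⊕ M2) ⊕ M1 over the first 10 bytes.
byte 0: (3b XOR d7) XOR 74 = ec XOR 74 = 98
byte 1: (73 XOR be) XOR 6f = cd XOR 6f = a2
byte 2: (8a XOR 86) XOR 6b = 0c XOR 6b = 67
byte 3: (74 XOR 50) XOR 65 = 24 XOR 65 = 41
byte 4: (a2 XOR 7a) XOR 6e = d8 XOR 6e = b6
byte 5: (e0 XOR 02) XOR 20 = e2 XOR 20 = c2
byte 6: (7b XOR 69) XOR 74 = 12 XOR 74 = 66
byte 7: (84 XOR fd) XOR 61 = 79 XOR 61 = 18
byte 8: (8e XOR 69) XOR 72 = e7 XOR 72 = 95
byte 9: (16 XOR e6) XOR 67 = f0 XOR 67 = 97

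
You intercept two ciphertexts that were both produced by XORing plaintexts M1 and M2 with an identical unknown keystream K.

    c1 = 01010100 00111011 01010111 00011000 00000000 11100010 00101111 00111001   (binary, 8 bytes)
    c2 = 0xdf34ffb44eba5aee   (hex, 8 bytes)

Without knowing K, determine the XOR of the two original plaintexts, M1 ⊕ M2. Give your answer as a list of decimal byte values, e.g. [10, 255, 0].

[139, 15, 168, 172, 78, 88, 117, 215]

c1 ⊕ c2 = (M1 ⊕ K) ⊕ (M2 ⊕ K) = M1 ⊕ M2 — the shared key cancels under XOR.
byte 0: 54 ⊕ df = 8b
byte 1: 3b ⊕ 34 = 0f
byte 2: 57 ⊕ ff = a8
byte 3: 18 ⊕ b4 = ac
byte 4: 00 ⊕ 4e = 4e
byte 5: e2 ⊕ ba = 58
byte 6: 2f ⊕ 5a = 75
byte 7: 39 ⊕ ee = d7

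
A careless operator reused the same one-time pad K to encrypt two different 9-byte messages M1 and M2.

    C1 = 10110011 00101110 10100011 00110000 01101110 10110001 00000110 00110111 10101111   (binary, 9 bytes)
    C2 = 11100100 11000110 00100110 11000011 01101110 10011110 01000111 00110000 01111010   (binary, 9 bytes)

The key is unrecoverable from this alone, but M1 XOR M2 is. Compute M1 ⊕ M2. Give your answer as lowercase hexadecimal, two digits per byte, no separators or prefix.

C1 ⊕ C2 = (M1 ⊕ K) ⊕ (M2 ⊕ K) = M1 ⊕ M2 — the shared key cancels under XOR.
179 xor 228 =  87
 46 xor 198 = 232
163 xor  38 = 133
 48 xor 195 = 243
110 xor 110 =   0
177 xor 158 =  47
  6 xor  71 =  65
 55 xor  48 =   7
175 xor 122 = 213

57e885f3002f4107d5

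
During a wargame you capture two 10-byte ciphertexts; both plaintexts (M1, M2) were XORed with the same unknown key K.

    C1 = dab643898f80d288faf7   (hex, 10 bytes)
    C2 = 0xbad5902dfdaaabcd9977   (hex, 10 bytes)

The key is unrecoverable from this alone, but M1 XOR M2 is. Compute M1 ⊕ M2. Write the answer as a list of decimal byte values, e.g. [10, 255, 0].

C1 ⊕ C2 = (M1 ⊕ K) ⊕ (M2 ⊕ K) = M1 ⊕ M2 — the shared key cancels under XOR.
da ^ ba = 60
b6 ^ d5 = 63
43 ^ 90 = d3
89 ^ 2d = a4
8f ^ fd = 72
80 ^ aa = 2a
d2 ^ ab = 79
88 ^ cd = 45
fa ^ 99 = 63
f7 ^ 77 = 80

[96, 99, 211, 164, 114, 42, 121, 69, 99, 128]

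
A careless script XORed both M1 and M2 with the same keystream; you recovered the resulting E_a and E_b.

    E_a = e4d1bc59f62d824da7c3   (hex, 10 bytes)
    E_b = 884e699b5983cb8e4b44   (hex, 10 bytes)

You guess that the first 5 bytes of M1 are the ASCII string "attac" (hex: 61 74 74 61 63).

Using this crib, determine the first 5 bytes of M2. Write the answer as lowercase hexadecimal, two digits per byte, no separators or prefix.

First, E_a ⊕ E_b = (M1 ⊕ K) ⊕ (M2 ⊕ K) = M1 ⊕ M2, so the key drops out. Then M2 = (M1 ⊕ M2) ⊕ M1 over the first 5 bytes.
byte 0: (e4 ⊕ 88) ⊕ 61 = 6c ⊕ 61 = 0d
byte 1: (d1 ⊕ 4e) ⊕ 74 = 9f ⊕ 74 = eb
byte 2: (bc ⊕ 69) ⊕ 74 = d5 ⊕ 74 = a1
byte 3: (59 ⊕ 9b) ⊕ 61 = c2 ⊕ 61 = a3
byte 4: (f6 ⊕ 59) ⊕ 63 = af ⊕ 63 = cc

0deba1a3cc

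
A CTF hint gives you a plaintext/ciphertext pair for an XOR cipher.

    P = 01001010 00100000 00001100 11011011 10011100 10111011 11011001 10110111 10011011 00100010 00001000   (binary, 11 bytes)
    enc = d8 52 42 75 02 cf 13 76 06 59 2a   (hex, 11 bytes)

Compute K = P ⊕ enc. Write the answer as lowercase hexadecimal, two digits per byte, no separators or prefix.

92724eae9e74cac19d7b22

Since enc = P ⊕ K, XORing both sides with P gives K = P ⊕ enc.
byte 0: 4a ⊕ d8 = 92
byte 1: 20 ⊕ 52 = 72
byte 2: 0c ⊕ 42 = 4e
byte 3: db ⊕ 75 = ae
byte 4: 9c ⊕ 02 = 9e
byte 5: bb ⊕ cf = 74
byte 6: d9 ⊕ 13 = ca
byte 7: b7 ⊕ 76 = c1
byte 8: 9b ⊕ 06 = 9d
byte 9: 22 ⊕ 59 = 7b
byte 10: 08 ⊕ 2a = 22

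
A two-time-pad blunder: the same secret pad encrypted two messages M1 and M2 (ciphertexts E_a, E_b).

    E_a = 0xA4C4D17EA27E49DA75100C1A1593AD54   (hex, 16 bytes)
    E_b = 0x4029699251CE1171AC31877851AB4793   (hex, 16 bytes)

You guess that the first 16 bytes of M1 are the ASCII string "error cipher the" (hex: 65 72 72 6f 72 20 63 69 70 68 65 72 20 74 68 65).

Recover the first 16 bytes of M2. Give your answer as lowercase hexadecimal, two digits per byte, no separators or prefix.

First, E_a ⊕ E_b = (M1 ⊕ K) ⊕ (M2 ⊕ K) = M1 ⊕ M2, so the key drops out. Then M2 = (M1 ⊕ M2) ⊕ M1 over the first 16 bytes.
byte 0: (a4 ⊕ 40) ⊕ 65 = e4 ⊕ 65 = 81
byte 1: (c4 ⊕ 29) ⊕ 72 = ed ⊕ 72 = 9f
byte 2: (d1 ⊕ 69) ⊕ 72 = b8 ⊕ 72 = ca
byte 3: (7e ⊕ 92) ⊕ 6f = ec ⊕ 6f = 83
byte 4: (a2 ⊕ 51) ⊕ 72 = f3 ⊕ 72 = 81
byte 5: (7e ⊕ ce) ⊕ 20 = b0 ⊕ 20 = 90
byte 6: (49 ⊕ 11) ⊕ 63 = 58 ⊕ 63 = 3b
byte 7: (da ⊕ 71) ⊕ 69 = ab ⊕ 69 = c2
byte 8: (75 ⊕ ac) ⊕ 70 = d9 ⊕ 70 = a9
byte 9: (10 ⊕ 31) ⊕ 68 = 21 ⊕ 68 = 49
byte 10: (0c ⊕ 87) ⊕ 65 = 8b ⊕ 65 = ee
byte 11: (1a ⊕ 78) ⊕ 72 = 62 ⊕ 72 = 10
byte 12: (15 ⊕ 51) ⊕ 20 = 44 ⊕ 20 = 64
byte 13: (93 ⊕ ab) ⊕ 74 = 38 ⊕ 74 = 4c
byte 14: (ad ⊕ 47) ⊕ 68 = ea ⊕ 68 = 82
byte 15: (54 ⊕ 93) ⊕ 65 = c7 ⊕ 65 = a2

819fca8381903bc2a949ee10644c82a2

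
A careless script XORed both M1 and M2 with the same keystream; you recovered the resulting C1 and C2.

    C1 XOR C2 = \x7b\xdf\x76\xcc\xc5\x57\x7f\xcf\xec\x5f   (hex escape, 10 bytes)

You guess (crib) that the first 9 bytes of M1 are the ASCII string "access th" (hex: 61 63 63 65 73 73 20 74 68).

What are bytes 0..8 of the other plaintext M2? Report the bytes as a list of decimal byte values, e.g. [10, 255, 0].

[26, 188, 21, 169, 182, 36, 95, 187, 132]

Since C1 ⊕ C2 = M1 ⊕ M2, XORing with the guessed M1 bytes yields the corresponding M2 bytes: M2 = (C1 ⊕ C2) ⊕ M1.
01111011 xor 01100001 = 00011010
11011111 xor 01100011 = 10111100
01110110 xor 01100011 = 00010101
11001100 xor 01100101 = 10101001
11000101 xor 01110011 = 10110110
01010111 xor 01110011 = 00100100
01111111 xor 00100000 = 01011111
11001111 xor 01110100 = 10111011
11101100 xor 01101000 = 10000100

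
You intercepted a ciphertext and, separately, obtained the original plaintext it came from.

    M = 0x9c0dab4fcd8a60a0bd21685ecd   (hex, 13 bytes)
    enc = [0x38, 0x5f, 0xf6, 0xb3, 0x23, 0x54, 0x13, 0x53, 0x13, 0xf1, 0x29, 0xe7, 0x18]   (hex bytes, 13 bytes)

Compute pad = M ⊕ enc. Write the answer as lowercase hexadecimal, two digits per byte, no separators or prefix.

a4525dfceede73f3aed041b9d5

Since enc = M ⊕ pad, XORing both sides with M gives pad = M ⊕ enc.
9c XOR 38 = a4
0d XOR 5f = 52
ab XOR f6 = 5d
4f XOR b3 = fc
cd XOR 23 = ee
8a XOR 54 = de
60 XOR 13 = 73
a0 XOR 53 = f3
bd XOR 13 = ae
21 XOR f1 = d0
68 XOR 29 = 41
5e XOR e7 = b9
cd XOR 18 = d5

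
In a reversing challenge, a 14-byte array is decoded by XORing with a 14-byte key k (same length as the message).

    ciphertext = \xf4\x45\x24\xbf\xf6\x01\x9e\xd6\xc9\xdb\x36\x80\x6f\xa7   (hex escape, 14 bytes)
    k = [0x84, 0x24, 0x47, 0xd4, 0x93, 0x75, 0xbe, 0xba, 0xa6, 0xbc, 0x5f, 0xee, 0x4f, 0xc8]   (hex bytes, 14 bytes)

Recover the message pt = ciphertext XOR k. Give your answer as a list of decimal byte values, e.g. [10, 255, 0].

[112, 97, 99, 107, 101, 116, 32, 108, 111, 103, 105, 110, 32, 111]

XOR is its own inverse, so applying the key byte-wise gives the result directly.
244 XOR 132 = 112
 69 XOR  36 =  97
 36 XOR  71 =  99
191 XOR 212 = 107
246 XOR 147 = 101
  1 XOR 117 = 116
158 XOR 190 =  32
214 XOR 186 = 108
201 XOR 166 = 111
219 XOR 188 = 103
 54 XOR  95 = 105
128 XOR 238 = 110
111 XOR  79 =  32
167 XOR 200 = 111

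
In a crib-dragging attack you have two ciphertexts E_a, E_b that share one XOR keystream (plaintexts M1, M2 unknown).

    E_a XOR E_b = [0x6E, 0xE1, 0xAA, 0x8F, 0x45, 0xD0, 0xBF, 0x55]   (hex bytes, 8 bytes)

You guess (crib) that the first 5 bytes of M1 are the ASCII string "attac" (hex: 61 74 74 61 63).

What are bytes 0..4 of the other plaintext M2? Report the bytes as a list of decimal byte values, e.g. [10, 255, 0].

[15, 149, 222, 238, 38]

Since E_a ⊕ E_b = M1 ⊕ M2, XORing with the guessed M1 bytes yields the corresponding M2 bytes: M2 = (E_a ⊕ E_b) ⊕ M1.
byte 0: 6e ⊕ 61 = 0f
byte 1: e1 ⊕ 74 = 95
byte 2: aa ⊕ 74 = de
byte 3: 8f ⊕ 61 = ee
byte 4: 45 ⊕ 63 = 26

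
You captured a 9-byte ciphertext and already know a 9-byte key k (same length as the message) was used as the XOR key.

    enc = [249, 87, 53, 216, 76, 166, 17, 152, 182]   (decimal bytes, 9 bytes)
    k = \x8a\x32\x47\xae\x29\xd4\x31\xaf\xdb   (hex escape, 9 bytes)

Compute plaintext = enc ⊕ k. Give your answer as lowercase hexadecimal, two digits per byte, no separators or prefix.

73657276657220376d

249 ^ 138 = 115
 87 ^  50 = 101
 53 ^  71 = 114
216 ^ 174 = 118
 76 ^  41 = 101
166 ^ 212 = 114
 17 ^  49 =  32
152 ^ 175 =  55
182 ^ 219 = 109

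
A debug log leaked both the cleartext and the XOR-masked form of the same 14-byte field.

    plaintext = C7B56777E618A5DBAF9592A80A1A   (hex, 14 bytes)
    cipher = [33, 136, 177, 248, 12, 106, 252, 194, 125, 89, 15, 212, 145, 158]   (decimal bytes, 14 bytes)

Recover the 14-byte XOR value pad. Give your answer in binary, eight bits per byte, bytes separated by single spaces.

Since cipher = plaintext ⊕ pad, XORing both sides with plaintext gives pad = plaintext ⊕ cipher.
byte 0: c7 xor 21 = e6
byte 1: b5 xor 88 = 3d
byte 2: 67 xor b1 = d6
byte 3: 77 xor f8 = 8f
byte 4: e6 xor 0c = ea
byte 5: 18 xor 6a = 72
byte 6: a5 xor fc = 59
byte 7: db xor c2 = 19
byte 8: af xor 7d = d2
byte 9: 95 xor 59 = cc
byte 10: 92 xor 0f = 9d
byte 11: a8 xor d4 = 7c
byte 12: 0a xor 91 = 9b
byte 13: 1a xor 9e = 84

11100110 00111101 11010110 10001111 11101010 01110010 01011001 00011001 11010010 11001100 10011101 01111100 10011011 10000100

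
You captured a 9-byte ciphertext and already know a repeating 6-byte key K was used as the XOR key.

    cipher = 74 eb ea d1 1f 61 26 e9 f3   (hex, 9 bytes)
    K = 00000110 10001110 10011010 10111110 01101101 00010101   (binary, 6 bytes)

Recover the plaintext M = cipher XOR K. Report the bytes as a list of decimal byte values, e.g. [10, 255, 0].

[114, 101, 112, 111, 114, 116, 32, 103, 105]

The 6-byte key repeats, so the effective keystream is 06 8e 9a be 6d 15 06 8e 9a.
byte 0: 01110100 XOR 00000110 = 01110010
byte 1: 11101011 XOR 10001110 = 01100101
byte 2: 11101010 XOR 10011010 = 01110000
byte 3: 11010001 XOR 10111110 = 01101111
byte 4: 00011111 XOR 01101101 = 01110010
byte 5: 01100001 XOR 00010101 = 01110100
byte 6: 00100110 XOR 00000110 = 00100000
byte 7: 11101001 XOR 10001110 = 01100111
byte 8: 11110011 XOR 10011010 = 01101001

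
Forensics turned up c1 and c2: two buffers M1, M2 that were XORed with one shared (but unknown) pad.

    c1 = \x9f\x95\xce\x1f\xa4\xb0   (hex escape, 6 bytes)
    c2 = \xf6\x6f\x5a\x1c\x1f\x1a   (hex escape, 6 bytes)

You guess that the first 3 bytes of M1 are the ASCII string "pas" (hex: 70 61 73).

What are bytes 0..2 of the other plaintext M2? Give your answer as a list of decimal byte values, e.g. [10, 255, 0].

First, c1 ⊕ c2 = (M1 ⊕ K) ⊕ (M2 ⊕ K) = M1 ⊕ M2, so the key drops out. Then M2 = (M1 ⊕ M2) ⊕ M1 over the first 3 bytes.
byte 0: (9f ^ f6) ^ 70 = 69 ^ 70 = 19
byte 1: (95 ^ 6f) ^ 61 = fa ^ 61 = 9b
byte 2: (ce ^ 5a) ^ 73 = 94 ^ 73 = e7

[25, 155, 231]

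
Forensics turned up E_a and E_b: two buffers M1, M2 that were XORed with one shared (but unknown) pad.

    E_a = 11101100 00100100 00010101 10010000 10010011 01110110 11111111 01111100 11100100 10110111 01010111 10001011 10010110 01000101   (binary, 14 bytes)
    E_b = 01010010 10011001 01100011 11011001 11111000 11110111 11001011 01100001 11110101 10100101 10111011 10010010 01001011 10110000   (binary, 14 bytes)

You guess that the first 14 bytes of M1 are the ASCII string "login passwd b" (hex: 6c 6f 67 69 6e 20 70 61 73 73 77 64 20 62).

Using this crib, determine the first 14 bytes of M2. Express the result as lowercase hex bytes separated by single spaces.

d2 d2 11 20 05 a1 44 7c 62 61 9b 7d fd 97

First, E_a ⊕ E_b = (M1 ⊕ K) ⊕ (M2 ⊕ K) = M1 ⊕ M2, so the key drops out. Then M2 = (M1 ⊕ M2) ⊕ M1 over the first 14 bytes.
byte 0: (ec xor 52) xor 6c = be xor 6c = d2
byte 1: (24 xor 99) xor 6f = bd xor 6f = d2
byte 2: (15 xor 63) xor 67 = 76 xor 67 = 11
byte 3: (90 xor d9) xor 69 = 49 xor 69 = 20
byte 4: (93 xor f8) xor 6e = 6b xor 6e = 05
byte 5: (76 xor f7) xor 20 = 81 xor 20 = a1
byte 6: (ff xor cb) xor 70 = 34 xor 70 = 44
byte 7: (7c xor 61) xor 61 = 1d xor 61 = 7c
byte 8: (e4 xor f5) xor 73 = 11 xor 73 = 62
byte 9: (b7 xor a5) xor 73 = 12 xor 73 = 61
byte 10: (57 xor bb) xor 77 = ec xor 77 = 9b
byte 11: (8b xor 92) xor 64 = 19 xor 64 = 7d
byte 12: (96 xor 4b) xor 20 = dd xor 20 = fd
byte 13: (45 xor b0) xor 62 = f5 xor 62 = 97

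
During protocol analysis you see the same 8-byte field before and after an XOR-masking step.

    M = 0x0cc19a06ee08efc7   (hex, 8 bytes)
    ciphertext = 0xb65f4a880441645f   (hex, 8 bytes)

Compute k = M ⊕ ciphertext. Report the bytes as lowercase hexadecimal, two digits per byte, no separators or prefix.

Since ciphertext = M ⊕ k, XORing both sides with M gives k = M ⊕ ciphertext.
0c XOR b6 = ba
c1 XOR 5f = 9e
9a XOR 4a = d0
06 XOR 88 = 8e
ee XOR 04 = ea
08 XOR 41 = 49
ef XOR 64 = 8b
c7 XOR 5f = 98

ba9ed08eea498b98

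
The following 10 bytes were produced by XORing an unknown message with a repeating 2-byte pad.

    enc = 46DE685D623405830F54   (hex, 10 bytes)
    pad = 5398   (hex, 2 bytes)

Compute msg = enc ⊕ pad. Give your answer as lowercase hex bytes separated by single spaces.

The 2-byte key repeats, so the effective keystream is 53 98 53 98 53 98 53 98 53 98.
byte 0: 46 xor 53 = 15
byte 1: de xor 98 = 46
byte 2: 68 xor 53 = 3b
byte 3: 5d xor 98 = c5
byte 4: 62 xor 53 = 31
byte 5: 34 xor 98 = ac
byte 6: 05 xor 53 = 56
byte 7: 83 xor 98 = 1b
byte 8: 0f xor 53 = 5c
byte 9: 54 xor 98 = cc

15 46 3b c5 31 ac 56 1b 5c cc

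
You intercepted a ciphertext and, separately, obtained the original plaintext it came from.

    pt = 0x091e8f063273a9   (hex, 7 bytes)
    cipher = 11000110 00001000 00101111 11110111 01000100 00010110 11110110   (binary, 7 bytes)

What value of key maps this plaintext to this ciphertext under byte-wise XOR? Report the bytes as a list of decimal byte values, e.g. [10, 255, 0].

Since cipher = pt ⊕ key, XORing both sides with pt gives key = pt ⊕ cipher.
09 ⊕ c6 = cf
1e ⊕ 08 = 16
8f ⊕ 2f = a0
06 ⊕ f7 = f1
32 ⊕ 44 = 76
73 ⊕ 16 = 65
a9 ⊕ f6 = 5f

[207, 22, 160, 241, 118, 101, 95]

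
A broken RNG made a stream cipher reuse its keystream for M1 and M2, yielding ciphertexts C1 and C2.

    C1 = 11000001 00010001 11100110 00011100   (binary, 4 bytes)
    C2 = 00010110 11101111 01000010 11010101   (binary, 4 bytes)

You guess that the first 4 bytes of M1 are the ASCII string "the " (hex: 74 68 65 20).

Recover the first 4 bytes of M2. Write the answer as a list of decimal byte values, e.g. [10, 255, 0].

First, C1 ⊕ C2 = (M1 ⊕ K) ⊕ (M2 ⊕ K) = M1 ⊕ M2, so the key drops out. Then M2 = (M1 ⊕ M2) ⊕ M1 over the first 4 bytes.
byte 0: (c1 xor 16) xor 74 = d7 xor 74 = a3
byte 1: (11 xor ef) xor 68 = fe xor 68 = 96
byte 2: (e6 xor 42) xor 65 = a4 xor 65 = c1
byte 3: (1c xor d5) xor 20 = c9 xor 20 = e9

[163, 150, 193, 233]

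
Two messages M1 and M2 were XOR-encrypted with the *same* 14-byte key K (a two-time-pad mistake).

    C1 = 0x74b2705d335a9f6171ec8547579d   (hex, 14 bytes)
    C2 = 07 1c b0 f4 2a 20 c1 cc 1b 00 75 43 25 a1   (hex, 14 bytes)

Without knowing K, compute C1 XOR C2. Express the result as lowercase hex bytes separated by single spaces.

73 ae c0 a9 19 7a 5e ad 6a ec f0 04 72 3c

C1 ⊕ C2 = (M1 ⊕ K) ⊕ (M2 ⊕ K) = M1 ⊕ M2 — the shared key cancels under XOR.
byte 0: 74 ^ 07 = 73
byte 1: b2 ^ 1c = ae
byte 2: 70 ^ b0 = c0
byte 3: 5d ^ f4 = a9
byte 4: 33 ^ 2a = 19
byte 5: 5a ^ 20 = 7a
byte 6: 9f ^ c1 = 5e
byte 7: 61 ^ cc = ad
byte 8: 71 ^ 1b = 6a
byte 9: ec ^ 00 = ec
byte 10: 85 ^ 75 = f0
byte 11: 47 ^ 43 = 04
byte 12: 57 ^ 25 = 72
byte 13: 9d ^ a1 = 3c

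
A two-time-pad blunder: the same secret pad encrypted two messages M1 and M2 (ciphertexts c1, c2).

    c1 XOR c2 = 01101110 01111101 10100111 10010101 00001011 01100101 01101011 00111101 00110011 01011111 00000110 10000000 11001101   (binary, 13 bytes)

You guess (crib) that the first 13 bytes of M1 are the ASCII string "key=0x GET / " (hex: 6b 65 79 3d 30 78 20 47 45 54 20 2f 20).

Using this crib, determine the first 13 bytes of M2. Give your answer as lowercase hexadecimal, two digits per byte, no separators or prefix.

0518dea83b1d4b7a760b26afed

Since c1 ⊕ c2 = M1 ⊕ M2, XORing with the guessed M1 bytes yields the corresponding M2 bytes: M2 = (c1 ⊕ c2) ⊕ M1.
6e xor 6b = 05
7d xor 65 = 18
a7 xor 79 = de
95 xor 3d = a8
0b xor 30 = 3b
65 xor 78 = 1d
6b xor 20 = 4b
3d xor 47 = 7a
33 xor 45 = 76
5f xor 54 = 0b
06 xor 20 = 26
80 xor 2f = af
cd xor 20 = ed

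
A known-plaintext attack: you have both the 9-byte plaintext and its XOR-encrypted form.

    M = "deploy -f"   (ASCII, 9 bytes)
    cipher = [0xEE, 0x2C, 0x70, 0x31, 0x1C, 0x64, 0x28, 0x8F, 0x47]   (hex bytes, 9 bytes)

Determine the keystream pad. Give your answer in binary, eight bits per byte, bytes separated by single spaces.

10001010 01001001 00000000 01011101 01110011 00011101 00001000 10100010 00100001

Since cipher = M ⊕ pad, XORing both sides with M gives pad = M ⊕ cipher.
100 ⊕ 238 = 138
101 ⊕  44 =  73
112 ⊕ 112 =   0
108 ⊕  49 =  93
111 ⊕  28 = 115
121 ⊕ 100 =  29
 32 ⊕  40 =   8
 45 ⊕ 143 = 162
102 ⊕  71 =  33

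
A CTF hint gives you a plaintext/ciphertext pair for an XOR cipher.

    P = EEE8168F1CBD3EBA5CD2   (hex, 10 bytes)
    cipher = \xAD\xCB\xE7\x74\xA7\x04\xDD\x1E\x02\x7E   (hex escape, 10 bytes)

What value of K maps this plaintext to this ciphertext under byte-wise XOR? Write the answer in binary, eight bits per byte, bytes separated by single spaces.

01000011 00100011 11110001 11111011 10111011 10111001 11100011 10100100 01011110 10101100

Since cipher = P ⊕ K, XORing both sides with P gives K = P ⊕ cipher.
238 XOR 173 =  67
232 XOR 203 =  35
 22 XOR 231 = 241
143 XOR 116 = 251
 28 XOR 167 = 187
189 XOR   4 = 185
 62 XOR 221 = 227
186 XOR  30 = 164
 92 XOR   2 =  94
210 XOR 126 = 172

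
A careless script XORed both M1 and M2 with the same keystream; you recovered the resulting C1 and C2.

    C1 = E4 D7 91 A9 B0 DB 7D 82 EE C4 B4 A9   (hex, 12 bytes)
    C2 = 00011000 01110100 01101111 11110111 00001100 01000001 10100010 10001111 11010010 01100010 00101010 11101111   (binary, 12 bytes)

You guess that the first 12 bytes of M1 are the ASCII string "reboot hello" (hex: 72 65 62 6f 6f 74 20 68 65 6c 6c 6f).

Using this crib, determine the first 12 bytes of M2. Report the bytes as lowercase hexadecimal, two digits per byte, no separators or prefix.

First, C1 ⊕ C2 = (M1 ⊕ K) ⊕ (M2 ⊕ K) = M1 ⊕ M2, so the key drops out. Then M2 = (M1 ⊕ M2) ⊕ M1 over the first 12 bytes.
byte 0: (e4 ⊕ 18) ⊕ 72 = fc ⊕ 72 = 8e
byte 1: (d7 ⊕ 74) ⊕ 65 = a3 ⊕ 65 = c6
byte 2: (91 ⊕ 6f) ⊕ 62 = fe ⊕ 62 = 9c
byte 3: (a9 ⊕ f7) ⊕ 6f = 5e ⊕ 6f = 31
byte 4: (b0 ⊕ 0c) ⊕ 6f = bc ⊕ 6f = d3
byte 5: (db ⊕ 41) ⊕ 74 = 9a ⊕ 74 = ee
byte 6: (7d ⊕ a2) ⊕ 20 = df ⊕ 20 = ff
byte 7: (82 ⊕ 8f) ⊕ 68 = 0d ⊕ 68 = 65
byte 8: (ee ⊕ d2) ⊕ 65 = 3c ⊕ 65 = 59
byte 9: (c4 ⊕ 62) ⊕ 6c = a6 ⊕ 6c = ca
byte 10: (b4 ⊕ 2a) ⊕ 6c = 9e ⊕ 6c = f2
byte 11: (a9 ⊕ ef) ⊕ 6f = 46 ⊕ 6f = 29

8ec69c31d3eeff6559caf229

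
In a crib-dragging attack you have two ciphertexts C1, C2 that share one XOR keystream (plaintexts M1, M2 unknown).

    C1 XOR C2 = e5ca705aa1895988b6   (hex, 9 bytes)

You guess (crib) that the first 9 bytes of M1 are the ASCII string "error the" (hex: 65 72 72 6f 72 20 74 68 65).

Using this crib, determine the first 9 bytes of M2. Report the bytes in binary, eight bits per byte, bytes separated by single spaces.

Since C1 ⊕ C2 = M1 ⊕ M2, XORing with the guessed M1 bytes yields the corresponding M2 bytes: M2 = (C1 ⊕ C2) ⊕ M1.
byte 0: e5 ⊕ 65 = 80
byte 1: ca ⊕ 72 = b8
byte 2: 70 ⊕ 72 = 02
byte 3: 5a ⊕ 6f = 35
byte 4: a1 ⊕ 72 = d3
byte 5: 89 ⊕ 20 = a9
byte 6: 59 ⊕ 74 = 2d
byte 7: 88 ⊕ 68 = e0
byte 8: b6 ⊕ 65 = d3

10000000 10111000 00000010 00110101 11010011 10101001 00101101 11100000 11010011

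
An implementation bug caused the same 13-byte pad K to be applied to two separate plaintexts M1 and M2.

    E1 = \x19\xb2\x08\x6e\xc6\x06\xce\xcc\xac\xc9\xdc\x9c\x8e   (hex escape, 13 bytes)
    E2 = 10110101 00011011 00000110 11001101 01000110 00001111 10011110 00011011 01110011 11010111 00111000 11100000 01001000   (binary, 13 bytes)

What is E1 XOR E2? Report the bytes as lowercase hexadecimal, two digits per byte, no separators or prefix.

E1 ⊕ E2 = (M1 ⊕ K) ⊕ (M2 ⊕ K) = M1 ⊕ M2 — the shared key cancels under XOR.
00011001 ⊕ 10110101 = 10101100
10110010 ⊕ 00011011 = 10101001
00001000 ⊕ 00000110 = 00001110
01101110 ⊕ 11001101 = 10100011
11000110 ⊕ 01000110 = 10000000
00000110 ⊕ 00001111 = 00001001
11001110 ⊕ 10011110 = 01010000
11001100 ⊕ 00011011 = 11010111
10101100 ⊕ 01110011 = 11011111
11001001 ⊕ 11010111 = 00011110
11011100 ⊕ 00111000 = 11100100
10011100 ⊕ 11100000 = 01111100
10001110 ⊕ 01001000 = 11000110

aca90ea3800950d7df1ee47cc6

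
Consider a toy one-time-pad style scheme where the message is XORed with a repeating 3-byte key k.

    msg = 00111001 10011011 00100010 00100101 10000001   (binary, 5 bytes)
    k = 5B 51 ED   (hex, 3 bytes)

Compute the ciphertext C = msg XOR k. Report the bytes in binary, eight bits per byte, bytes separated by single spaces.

The 3-byte key repeats, so the effective keystream is 5b 51 ed 5b 51.
byte 0:  57 ^  91 =  98
byte 1: 155 ^  81 = 202
byte 2:  34 ^ 237 = 207
byte 3:  37 ^  91 = 126
byte 4: 129 ^  81 = 208

01100010 11001010 11001111 01111110 11010000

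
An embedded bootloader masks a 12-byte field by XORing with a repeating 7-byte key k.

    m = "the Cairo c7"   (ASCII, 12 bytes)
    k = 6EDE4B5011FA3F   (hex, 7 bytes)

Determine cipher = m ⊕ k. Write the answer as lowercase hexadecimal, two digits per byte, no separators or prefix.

The 7-byte key repeats, so the effective keystream is 6e de 4b 50 11 fa 3f 6e de 4b 50 11.
byte 0: 116 XOR 110 =  26
byte 1: 104 XOR 222 = 182
byte 2: 101 XOR  75 =  46
byte 3:  32 XOR  80 = 112
byte 4:  67 XOR  17 =  82
byte 5:  97 XOR 250 = 155
byte 6: 105 XOR  63 =  86
byte 7: 114 XOR 110 =  28
byte 8: 111 XOR 222 = 177
byte 9:  32 XOR  75 = 107
byte 10:  99 XOR  80 =  51
byte 11:  55 XOR  17 =  38

1ab62e70529b561cb16b3326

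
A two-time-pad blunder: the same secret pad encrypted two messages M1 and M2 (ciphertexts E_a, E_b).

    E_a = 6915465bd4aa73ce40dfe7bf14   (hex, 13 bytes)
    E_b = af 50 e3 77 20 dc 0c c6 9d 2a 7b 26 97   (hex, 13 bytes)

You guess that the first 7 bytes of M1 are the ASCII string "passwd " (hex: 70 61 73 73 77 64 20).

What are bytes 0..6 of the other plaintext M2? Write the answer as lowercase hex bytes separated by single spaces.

b6 24 d6 5f 83 12 5f

First, E_a ⊕ E_b = (M1 ⊕ K) ⊕ (M2 ⊕ K) = M1 ⊕ M2, so the key drops out. Then M2 = (M1 ⊕ M2) ⊕ M1 over the first 7 bytes.
byte 0: (69 XOR af) XOR 70 = c6 XOR 70 = b6
byte 1: (15 XOR 50) XOR 61 = 45 XOR 61 = 24
byte 2: (46 XOR e3) XOR 73 = a5 XOR 73 = d6
byte 3: (5b XOR 77) XOR 73 = 2c XOR 73 = 5f
byte 4: (d4 XOR 20) XOR 77 = f4 XOR 77 = 83
byte 5: (aa XOR dc) XOR 64 = 76 XOR 64 = 12
byte 6: (73 XOR 0c) XOR 20 = 7f XOR 20 = 5f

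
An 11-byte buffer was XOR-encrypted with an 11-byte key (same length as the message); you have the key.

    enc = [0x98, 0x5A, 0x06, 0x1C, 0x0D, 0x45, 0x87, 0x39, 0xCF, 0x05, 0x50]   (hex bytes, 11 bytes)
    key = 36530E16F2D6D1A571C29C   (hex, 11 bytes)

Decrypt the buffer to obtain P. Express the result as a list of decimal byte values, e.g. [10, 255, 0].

[174, 9, 8, 10, 255, 147, 86, 156, 190, 199, 204]

byte 0: 10011000 XOR 00110110 = 10101110
byte 1: 01011010 XOR 01010011 = 00001001
byte 2: 00000110 XOR 00001110 = 00001000
byte 3: 00011100 XOR 00010110 = 00001010
byte 4: 00001101 XOR 11110010 = 11111111
byte 5: 01000101 XOR 11010110 = 10010011
byte 6: 10000111 XOR 11010001 = 01010110
byte 7: 00111001 XOR 10100101 = 10011100
byte 8: 11001111 XOR 01110001 = 10111110
byte 9: 00000101 XOR 11000010 = 11000111
byte 10: 01010000 XOR 10011100 = 11001100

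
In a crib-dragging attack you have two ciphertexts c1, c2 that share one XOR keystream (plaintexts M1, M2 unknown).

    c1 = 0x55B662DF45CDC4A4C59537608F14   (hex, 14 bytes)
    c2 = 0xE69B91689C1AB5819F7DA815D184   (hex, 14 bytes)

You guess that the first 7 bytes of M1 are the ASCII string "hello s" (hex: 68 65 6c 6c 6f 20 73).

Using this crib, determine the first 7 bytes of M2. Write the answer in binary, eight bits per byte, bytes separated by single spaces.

First, c1 ⊕ c2 = (M1 ⊕ K) ⊕ (M2 ⊕ K) = M1 ⊕ M2, so the key drops out. Then M2 = (M1 ⊕ M2) ⊕ M1 over the first 7 bytes.
byte 0: (55 ⊕ e6) ⊕ 68 = b3 ⊕ 68 = db
byte 1: (b6 ⊕ 9b) ⊕ 65 = 2d ⊕ 65 = 48
byte 2: (62 ⊕ 91) ⊕ 6c = f3 ⊕ 6c = 9f
byte 3: (df ⊕ 68) ⊕ 6c = b7 ⊕ 6c = db
byte 4: (45 ⊕ 9c) ⊕ 6f = d9 ⊕ 6f = b6
byte 5: (cd ⊕ 1a) ⊕ 20 = d7 ⊕ 20 = f7
byte 6: (c4 ⊕ b5) ⊕ 73 = 71 ⊕ 73 = 02

11011011 01001000 10011111 11011011 10110110 11110111 00000010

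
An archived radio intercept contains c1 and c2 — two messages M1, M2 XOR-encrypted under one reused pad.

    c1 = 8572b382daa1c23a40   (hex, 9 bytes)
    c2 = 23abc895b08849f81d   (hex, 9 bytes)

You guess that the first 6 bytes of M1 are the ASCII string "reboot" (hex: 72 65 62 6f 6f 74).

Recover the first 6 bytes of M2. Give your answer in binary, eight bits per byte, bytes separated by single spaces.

11010100 10111100 00011001 01111000 00000101 01011101

First, c1 ⊕ c2 = (M1 ⊕ K) ⊕ (M2 ⊕ K) = M1 ⊕ M2, so the key drops out. Then M2 = (M1 ⊕ M2) ⊕ M1 over the first 6 bytes.
byte 0: (85 ^ 23) ^ 72 = a6 ^ 72 = d4
byte 1: (72 ^ ab) ^ 65 = d9 ^ 65 = bc
byte 2: (b3 ^ c8) ^ 62 = 7b ^ 62 = 19
byte 3: (82 ^ 95) ^ 6f = 17 ^ 6f = 78
byte 4: (da ^ b0) ^ 6f = 6a ^ 6f = 05
byte 5: (a1 ^ 88) ^ 74 = 29 ^ 74 = 5d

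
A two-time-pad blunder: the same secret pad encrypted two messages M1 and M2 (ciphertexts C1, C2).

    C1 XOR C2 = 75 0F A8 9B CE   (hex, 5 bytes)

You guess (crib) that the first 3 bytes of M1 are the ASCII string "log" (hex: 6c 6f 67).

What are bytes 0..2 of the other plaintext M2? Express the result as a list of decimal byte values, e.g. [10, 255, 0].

[25, 96, 207]

Since C1 ⊕ C2 = M1 ⊕ M2, XORing with the guessed M1 bytes yields the corresponding M2 bytes: M2 = (C1 ⊕ C2) ⊕ M1.
75 ⊕ 6c = 19
0f ⊕ 6f = 60
a8 ⊕ 67 = cf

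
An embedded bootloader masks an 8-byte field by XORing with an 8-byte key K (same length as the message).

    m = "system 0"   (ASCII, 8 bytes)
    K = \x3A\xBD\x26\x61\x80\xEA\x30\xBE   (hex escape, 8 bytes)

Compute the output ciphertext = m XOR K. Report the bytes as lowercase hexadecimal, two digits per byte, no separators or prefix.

01110011 ^ 00111010 = 01001001
01111001 ^ 10111101 = 11000100
01110011 ^ 00100110 = 01010101
01110100 ^ 01100001 = 00010101
01100101 ^ 10000000 = 11100101
01101101 ^ 11101010 = 10000111
00100000 ^ 00110000 = 00010000
00110000 ^ 10111110 = 10001110

49c45515e587108e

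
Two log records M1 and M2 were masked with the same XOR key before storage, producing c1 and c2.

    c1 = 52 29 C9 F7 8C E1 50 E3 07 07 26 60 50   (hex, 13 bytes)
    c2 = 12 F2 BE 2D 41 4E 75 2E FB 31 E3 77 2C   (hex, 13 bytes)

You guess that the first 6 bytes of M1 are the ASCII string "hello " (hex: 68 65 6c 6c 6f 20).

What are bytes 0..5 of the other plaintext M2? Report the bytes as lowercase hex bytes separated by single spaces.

28 be 1b b6 a2 8f

First, c1 ⊕ c2 = (M1 ⊕ K) ⊕ (M2 ⊕ K) = M1 ⊕ M2, so the key drops out. Then M2 = (M1 ⊕ M2) ⊕ M1 over the first 6 bytes.
byte 0: (52 XOR 12) XOR 68 = 40 XOR 68 = 28
byte 1: (29 XOR f2) XOR 65 = db XOR 65 = be
byte 2: (c9 XOR be) XOR 6c = 77 XOR 6c = 1b
byte 3: (f7 XOR 2d) XOR 6c = da XOR 6c = b6
byte 4: (8c XOR 41) XOR 6f = cd XOR 6f = a2
byte 5: (e1 XOR 4e) XOR 20 = af XOR 20 = 8f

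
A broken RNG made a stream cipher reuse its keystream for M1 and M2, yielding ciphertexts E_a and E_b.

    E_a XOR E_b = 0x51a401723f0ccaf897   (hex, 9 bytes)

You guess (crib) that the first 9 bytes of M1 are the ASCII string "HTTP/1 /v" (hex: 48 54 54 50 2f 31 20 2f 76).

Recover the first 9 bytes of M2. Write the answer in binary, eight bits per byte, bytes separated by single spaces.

Since E_a ⊕ E_b = M1 ⊕ M2, XORing with the guessed M1 bytes yields the corresponding M2 bytes: M2 = (E_a ⊕ E_b) ⊕ M1.
01010001 xor 01001000 = 00011001
10100100 xor 01010100 = 11110000
00000001 xor 01010100 = 01010101
01110010 xor 01010000 = 00100010
00111111 xor 00101111 = 00010000
00001100 xor 00110001 = 00111101
11001010 xor 00100000 = 11101010
11111000 xor 00101111 = 11010111
10010111 xor 01110110 = 11100001

00011001 11110000 01010101 00100010 00010000 00111101 11101010 11010111 11100001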